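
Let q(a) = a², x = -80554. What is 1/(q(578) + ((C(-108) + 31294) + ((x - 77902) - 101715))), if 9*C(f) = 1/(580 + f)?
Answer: 4248/446919337 ≈ 9.5051e-6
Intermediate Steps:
C(f) = 1/(9*(580 + f))
1/(q(578) + ((C(-108) + 31294) + ((x - 77902) - 101715))) = 1/(578² + ((1/(9*(580 - 108)) + 31294) + ((-80554 - 77902) - 101715))) = 1/(334084 + (((⅑)/472 + 31294) + (-158456 - 101715))) = 1/(334084 + (((⅑)*(1/472) + 31294) - 260171)) = 1/(334084 + ((1/4248 + 31294) - 260171)) = 1/(334084 + (132936913/4248 - 260171)) = 1/(334084 - 972269495/4248) = 1/(446919337/4248) = 4248/446919337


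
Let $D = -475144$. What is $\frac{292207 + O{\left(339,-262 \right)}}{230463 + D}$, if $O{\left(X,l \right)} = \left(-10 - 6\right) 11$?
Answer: $- \frac{292031}{244681} \approx -1.1935$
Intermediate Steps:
$O{\left(X,l \right)} = -176$ ($O{\left(X,l \right)} = \left(-16\right) 11 = -176$)
$\frac{292207 + O{\left(339,-262 \right)}}{230463 + D} = \frac{292207 - 176}{230463 - 475144} = \frac{292031}{-244681} = 292031 \left(- \frac{1}{244681}\right) = - \frac{292031}{244681}$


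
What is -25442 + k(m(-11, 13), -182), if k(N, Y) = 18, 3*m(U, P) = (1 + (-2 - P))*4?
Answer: -25424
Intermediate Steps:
m(U, P) = -4/3 - 4*P/3 (m(U, P) = ((1 + (-2 - P))*4)/3 = ((-1 - P)*4)/3 = (-4 - 4*P)/3 = -4/3 - 4*P/3)
-25442 + k(m(-11, 13), -182) = -25442 + 18 = -25424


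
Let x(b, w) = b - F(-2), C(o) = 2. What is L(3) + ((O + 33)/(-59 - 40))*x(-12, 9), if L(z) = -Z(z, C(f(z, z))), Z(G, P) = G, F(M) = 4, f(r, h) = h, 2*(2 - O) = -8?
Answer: 109/33 ≈ 3.3030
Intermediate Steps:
O = 6 (O = 2 - ½*(-8) = 2 + 4 = 6)
x(b, w) = -4 + b (x(b, w) = b - 1*4 = b - 4 = -4 + b)
L(z) = -z
L(3) + ((O + 33)/(-59 - 40))*x(-12, 9) = -1*3 + ((6 + 33)/(-59 - 40))*(-4 - 12) = -3 + (39/(-99))*(-16) = -3 + (39*(-1/99))*(-16) = -3 - 13/33*(-16) = -3 + 208/33 = 109/33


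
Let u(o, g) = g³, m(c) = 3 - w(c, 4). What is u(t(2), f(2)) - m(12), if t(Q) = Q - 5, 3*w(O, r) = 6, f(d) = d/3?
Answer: -19/27 ≈ -0.70370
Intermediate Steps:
f(d) = d/3 (f(d) = d*(⅓) = d/3)
w(O, r) = 2 (w(O, r) = (⅓)*6 = 2)
t(Q) = -5 + Q
m(c) = 1 (m(c) = 3 - 1*2 = 3 - 2 = 1)
u(t(2), f(2)) - m(12) = ((⅓)*2)³ - 1*1 = (⅔)³ - 1 = 8/27 - 1 = -19/27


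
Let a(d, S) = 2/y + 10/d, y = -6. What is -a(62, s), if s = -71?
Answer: 16/93 ≈ 0.17204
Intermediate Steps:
a(d, S) = -1/3 + 10/d (a(d, S) = 2/(-6) + 10/d = 2*(-1/6) + 10/d = -1/3 + 10/d)
-a(62, s) = -(30 - 1*62)/(3*62) = -(30 - 62)/(3*62) = -(-32)/(3*62) = -1*(-16/93) = 16/93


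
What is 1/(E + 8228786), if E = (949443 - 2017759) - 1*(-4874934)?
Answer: 1/12035404 ≈ 8.3088e-8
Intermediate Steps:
E = 3806618 (E = -1068316 + 4874934 = 3806618)
1/(E + 8228786) = 1/(3806618 + 8228786) = 1/12035404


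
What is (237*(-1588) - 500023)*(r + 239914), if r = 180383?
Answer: -368339464563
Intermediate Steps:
(237*(-1588) - 500023)*(r + 239914) = (237*(-1588) - 500023)*(180383 + 239914) = (-376356 - 500023)*420297 = -876379*420297 = -368339464563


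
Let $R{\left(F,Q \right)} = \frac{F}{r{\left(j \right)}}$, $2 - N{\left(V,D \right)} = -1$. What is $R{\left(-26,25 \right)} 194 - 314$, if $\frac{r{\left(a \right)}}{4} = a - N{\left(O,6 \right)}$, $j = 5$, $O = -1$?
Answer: $- \frac{1889}{2} \approx -944.5$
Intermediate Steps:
$N{\left(V,D \right)} = 3$ ($N{\left(V,D \right)} = 2 - -1 = 2 + 1 = 3$)
$r{\left(a \right)} = -12 + 4 a$ ($r{\left(a \right)} = 4 \left(a - 3\right) = 4 \left(-3 + a\right) = -12 + 4 a$)
$R{\left(F,Q \right)} = \frac{F}{8}$ ($R{\left(F,Q \right)} = \frac{F}{-12 + 4 \cdot 5} = \frac{F}{-12 + 20} = \frac{F}{8}$)
$R{\left(-26,25 \right)} 194 - 314 = \frac{1}{8} \left(-26\right) 194 - 314 = \left(- \frac{13}{4}\right) 194 - 314 = - \frac{1261}{2} - 314 = - \frac{1889}{2}$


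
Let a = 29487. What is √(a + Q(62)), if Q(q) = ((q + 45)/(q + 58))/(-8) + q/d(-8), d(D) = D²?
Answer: √424625145/120 ≈ 171.72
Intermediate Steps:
Q(q) = q/64 - (45 + q)/(8*(58 + q)) (Q(q) = ((q + 45)/(q + 58))/(-8) + q/((-8)²) = ((45 + q)/(58 + q))*(-⅛) + q/64 = ((45 + q)/(58 + q))*(-⅛) + q*(1/64) = -(45 + q)/(8*(58 + q)) + q/64 = q/64 - (45 + q)/(8*(58 + q)))
√(a + Q(62)) = √(29487 + (-360 + 62² + 50*62)/(64*(58 + 62))) = √(29487 + (1/64)*(-360 + 3844 + 3100)/120) = √(29487 + (1/64)*(1/120)*6584) = √(29487 + 823/960) = √(28308343/960) = √424625145/120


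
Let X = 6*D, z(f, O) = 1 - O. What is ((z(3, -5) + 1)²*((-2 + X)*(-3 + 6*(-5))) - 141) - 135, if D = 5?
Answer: -45552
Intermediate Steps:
X = 30 (X = 6*5 = 30)
((z(3, -5) + 1)²*((-2 + X)*(-3 + 6*(-5))) - 141) - 135 = (((1 - 1*(-5)) + 1)²*((-2 + 30)*(-3 + 6*(-5))) - 141) - 135 = (((1 + 5) + 1)²*(28*(-3 - 30)) - 141) - 135 = ((6 + 1)²*(28*(-33)) - 141) - 135 = (7²*(-924) - 141) - 135 = (49*(-924) - 141) - 135 = (-45276 - 141) - 135 = -45417 - 135 = -45552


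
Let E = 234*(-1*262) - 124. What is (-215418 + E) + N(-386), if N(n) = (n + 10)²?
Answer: -135474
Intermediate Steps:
N(n) = (10 + n)²
E = -61432 (E = 234*(-262) - 124 = -61308 - 124 = -61432)
(-215418 + E) + N(-386) = (-215418 - 61432) + (10 - 386)² = -276850 + (-376)² = -276850 + 141376 = -135474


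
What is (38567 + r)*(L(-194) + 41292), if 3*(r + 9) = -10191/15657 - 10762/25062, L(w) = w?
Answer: 310903357703184920/196197867 ≈ 1.5846e+9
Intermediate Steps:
r = -1836432049/196197867 (r = -9 + (-10191/15657 - 10762/25062)/3 = -9 + (-10191*1/15657 - 10762*1/25062)/3 = -9 + (-3397/5219 - 5381/12531)/3 = -9 + (⅓)*(-70651246/65399289) = -9 - 70651246/196197867 = -1836432049/196197867 ≈ -9.3601)
(38567 + r)*(L(-194) + 41292) = (38567 - 1836432049/196197867)*(-194 + 41292) = (7564926704540/196197867)*41098 = 310903357703184920/196197867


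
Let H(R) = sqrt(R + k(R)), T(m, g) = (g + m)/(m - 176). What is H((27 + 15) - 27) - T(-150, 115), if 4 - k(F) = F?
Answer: 617/326 ≈ 1.8926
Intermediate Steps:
k(F) = 4 - F
T(m, g) = (g + m)/(-176 + m)
H(R) = 2 (H(R) = sqrt(R + (4 - R)) = sqrt(4) = 2)
H((27 + 15) - 27) - T(-150, 115) = 2 - (115 - 150)/(-176 - 150) = 2 - (-35)/(-326) = 2 - (-1)*(-35)/326 = 2 - 1*35/326 = 2 - 35/326 = 617/326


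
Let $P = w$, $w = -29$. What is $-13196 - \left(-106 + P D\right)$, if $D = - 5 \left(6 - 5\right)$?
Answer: $-13235$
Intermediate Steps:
$P = -29$
$D = -5$ ($D = \left(-5\right) 1 = -5$)
$-13196 - \left(-106 + P D\right) = -13196 - \left(-106 - -145\right) = -13196 - \left(-106 + 145\right) = -13196 - 39 = -13235$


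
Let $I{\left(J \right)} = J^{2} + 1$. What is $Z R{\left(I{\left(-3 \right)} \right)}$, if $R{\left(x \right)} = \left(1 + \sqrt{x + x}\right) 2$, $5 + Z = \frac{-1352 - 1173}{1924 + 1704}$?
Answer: $- \frac{20665}{1814} - \frac{20665 \sqrt{5}}{907} \approx -62.338$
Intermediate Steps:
$I{\left(J \right)} = 1 + J^{2}$
$Z = - \frac{20665}{3628}$ ($Z = -5 + \frac{-1352 - 1173}{1924 + 1704} = -5 - \frac{2525}{3628} = - \frac{20665}{3628} \approx -5.696$)
$R{\left(x \right)} = 2 + 2 \sqrt{2} \sqrt{x}$ ($R{\left(x \right)} = \left(1 + \sqrt{2 x}\right) 2 = \left(1 + \sqrt{2} \sqrt{x}\right) 2 = 2 + 2 \sqrt{2} \sqrt{x}$)
$Z R{\left(I{\left(-3 \right)} \right)} = - \frac{20665 \left(2 + 2 \sqrt{2} \sqrt{1 + \left(-3\right)^{2}}\right)}{3628} = - \frac{20665 \left(2 + 2 \sqrt{2} \sqrt{1 + 9}\right)}{3628} = - \frac{20665 \left(2 + 2 \sqrt{2} \sqrt{10}\right)}{3628} = - \frac{20665 \left(2 + 4 \sqrt{5}\right)}{3628} = - \frac{20665}{1814} - \frac{20665 \sqrt{5}}{907}$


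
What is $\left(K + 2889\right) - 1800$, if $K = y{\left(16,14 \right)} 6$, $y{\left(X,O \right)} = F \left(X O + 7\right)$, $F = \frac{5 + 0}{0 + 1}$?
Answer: $8019$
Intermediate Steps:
$F = 5$ ($F = \frac{5}{1} = 5 \cdot 1 = 5$)
$y{\left(X,O \right)} = 35 + 5 O X$ ($y{\left(X,O \right)} = 5 \left(X O + 7\right) = 5 \left(O X + 7\right) = 5 \left(7 + O X\right) = 35 + 5 O X$)
$K = 6930$ ($K = \left(35 + 5 \cdot 14 \cdot 16\right) 6 = \left(35 + 1120\right) 6 = 1155 \cdot 6 = 6930$)
$\left(K + 2889\right) - 1800 = \left(6930 + 2889\right) - 1800 = 9819 - 1800 = 8019$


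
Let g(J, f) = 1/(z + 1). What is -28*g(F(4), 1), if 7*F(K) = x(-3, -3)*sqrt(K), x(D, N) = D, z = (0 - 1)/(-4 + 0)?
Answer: -112/5 ≈ -22.400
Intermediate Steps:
z = 1/4 (z = -1/(-4) = -1*(-1/4) = 1/4 ≈ 0.25000)
F(K) = -3*sqrt(K)/7 (F(K) = (-3*sqrt(K))/7 = -3*sqrt(K)/7)
g(J, f) = 4/5 (g(J, f) = 1/(1/4 + 1) = 1/(5/4) = 4/5)
-28*g(F(4), 1) = -28*4/5 = -112/5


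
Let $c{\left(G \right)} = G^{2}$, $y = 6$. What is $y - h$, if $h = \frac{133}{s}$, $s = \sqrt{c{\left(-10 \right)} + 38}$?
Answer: $6 - \frac{133 \sqrt{138}}{138} \approx -5.3217$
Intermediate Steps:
$s = \sqrt{138}$ ($s = \sqrt{\left(-10\right)^{2} + 38} = \sqrt{100 + 38} = \sqrt{138} \approx 11.747$)
$h = \frac{133 \sqrt{138}}{138}$ ($h = \frac{133}{\sqrt{138}} = 133 \frac{\sqrt{138}}{138} = \frac{133 \sqrt{138}}{138} \approx 11.322$)
$y - h = 6 - \frac{133 \sqrt{138}}{138}$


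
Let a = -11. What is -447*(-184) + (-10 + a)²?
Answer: 82689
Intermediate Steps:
-447*(-184) + (-10 + a)² = -447*(-184) + (-10 - 11)² = 82248 + (-21)² = 82248 + 441 = 82689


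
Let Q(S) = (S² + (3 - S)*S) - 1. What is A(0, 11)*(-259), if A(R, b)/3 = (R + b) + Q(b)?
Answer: -33411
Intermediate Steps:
Q(S) = -1 + S² + S*(3 - S) (Q(S) = (S² + S*(3 - S)) - 1 = -1 + S² + S*(3 - S))
A(R, b) = -3 + 3*R + 12*b (A(R, b) = 3*((R + b) + (-1 + 3*b)) = 3*(-1 + R + 4*b) = -3 + 3*R + 12*b)
A(0, 11)*(-259) = (-3 + 3*0 + 12*11)*(-259) = (-3 + 0 + 132)*(-259) = 129*(-259) = -33411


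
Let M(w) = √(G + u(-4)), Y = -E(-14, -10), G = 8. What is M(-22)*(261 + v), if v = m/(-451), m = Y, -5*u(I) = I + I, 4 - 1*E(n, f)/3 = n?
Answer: 94212*√15/451 ≈ 809.05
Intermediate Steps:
E(n, f) = 12 - 3*n
Y = -54 (Y = -(12 - 3*(-14)) = -(12 + 42) = -1*54 = -54)
u(I) = -2*I/5 (u(I) = -(I + I)/5 = -2*I/5)
m = -54
M(w) = 4*√15/5 (M(w) = √(8 - ⅖*(-4)) = √(8 + 8/5) = √(48/5) = 4*√15/5)
v = 54/451 (v = -54/(-451) = -54*(-1/451) = 54/451 ≈ 0.11973)
M(-22)*(261 + v) = (4*√15/5)*(261 + 54/451) = (4*√15/5)*(117765/451) = 94212*√15/451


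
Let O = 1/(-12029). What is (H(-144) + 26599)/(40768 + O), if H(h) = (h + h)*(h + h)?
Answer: 1317692747/490398271 ≈ 2.6870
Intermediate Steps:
H(h) = 4*h² (H(h) = (2*h)*(2*h) = 4*h²)
O = -1/12029 ≈ -8.3132e-5
(H(-144) + 26599)/(40768 + O) = (4*(-144)² + 26599)/(40768 - 1/12029) = (4*20736 + 26599)/(490398271/12029) = (82944 + 26599)*(12029/490398271) = 109543*(12029/490398271) = 1317692747/490398271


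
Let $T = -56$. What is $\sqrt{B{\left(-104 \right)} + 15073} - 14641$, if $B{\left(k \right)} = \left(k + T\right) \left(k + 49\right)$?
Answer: $-14641 + \sqrt{23873} \approx -14486.0$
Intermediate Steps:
$B{\left(k \right)} = \left(-56 + k\right) \left(49 + k\right)$ ($B{\left(k \right)} = \left(k - 56\right) \left(k + 49\right) = \left(-56 + k\right) \left(49 + k\right)$)
$\sqrt{B{\left(-104 \right)} + 15073} - 14641 = \sqrt{\left(-2744 + \left(-104\right)^{2} - -728\right) + 15073} - 14641 = \sqrt{\left(-2744 + 10816 + 728\right) + 15073} - 14641 = \sqrt{8800 + 15073} - 14641 = \sqrt{23873} - 14641 = -14641 + \sqrt{23873}$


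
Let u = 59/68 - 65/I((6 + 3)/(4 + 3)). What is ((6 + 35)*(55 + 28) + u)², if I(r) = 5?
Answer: 53166675241/4624 ≈ 1.1498e+7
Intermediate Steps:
u = -825/68 (u = 59/68 - 65/5 = 59*(1/68) - 65*⅕ = 59/68 - 13 = -825/68 ≈ -12.132)
((6 + 35)*(55 + 28) + u)² = ((6 + 35)*(55 + 28) - 825/68)² = (41*83 - 825/68)² = (3403 - 825/68)² = (230579/68)² = 53166675241/4624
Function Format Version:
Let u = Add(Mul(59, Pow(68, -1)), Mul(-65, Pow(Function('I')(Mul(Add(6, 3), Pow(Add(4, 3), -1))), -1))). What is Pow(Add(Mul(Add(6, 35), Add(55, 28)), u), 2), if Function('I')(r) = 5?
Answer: Rational(53166675241, 4624) ≈ 1.1498e+7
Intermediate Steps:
u = Rational(-825, 68) (u = Add(Mul(59, Pow(68, -1)), Mul(-65, Pow(5, -1))) = Add(Mul(59, Rational(1, 68)), Mul(-65, Rational(1, 5))) = Add(Rational(59, 68), -13) = Rational(-825, 68) ≈ -12.132)
Pow(Add(Mul(Add(6, 35), Add(55, 28)), u), 2) = Pow(Add(Mul(Add(6, 35), Add(55, 28)), Rational(-825, 68)), 2) = Pow(Add(Mul(41, 83), Rational(-825, 68)), 2) = Pow(Add(3403, Rational(-825, 68)), 2) = Pow(Rational(230579, 68), 2) = Rational(53166675241, 4624)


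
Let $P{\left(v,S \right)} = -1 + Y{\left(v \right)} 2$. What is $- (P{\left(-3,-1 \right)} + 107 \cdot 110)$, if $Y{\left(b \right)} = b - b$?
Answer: $-11769$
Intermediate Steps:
$Y{\left(b \right)} = 0$
$P{\left(v,S \right)} = -1$ ($P{\left(v,S \right)} = -1 + 0 \cdot 2 = -1 + 0 = -1$)
$- (P{\left(-3,-1 \right)} + 107 \cdot 110) = - (-1 + 107 \cdot 110) = - (-1 + 11770) = \left(-1\right) 11769 = -11769$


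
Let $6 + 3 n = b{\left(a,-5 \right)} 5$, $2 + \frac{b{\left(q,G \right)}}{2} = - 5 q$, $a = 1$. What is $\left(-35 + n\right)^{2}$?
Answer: $\frac{32761}{9} \approx 3640.1$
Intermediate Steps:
$b{\left(q,G \right)} = -4 - 10 q$ ($b{\left(q,G \right)} = -4 + 2 \left(- 5 q\right) = -4 - 10 q$)
$n = - \frac{76}{3}$ ($n = -2 + \frac{\left(-4 - 10\right) 5}{3} = -2 + \frac{\left(-14\right) 5}{3} = -2 + \frac{1}{3} \left(-70\right) = -2 - \frac{70}{3} = - \frac{76}{3} \approx -25.333$)
$\left(-35 + n\right)^{2} = \left(-35 - \frac{76}{3}\right)^{2} = \left(- \frac{181}{3}\right)^{2} = \frac{32761}{9}$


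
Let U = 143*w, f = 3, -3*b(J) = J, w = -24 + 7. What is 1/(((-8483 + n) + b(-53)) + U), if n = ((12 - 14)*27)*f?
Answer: -3/33175 ≈ -9.0430e-5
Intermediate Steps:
w = -17
b(J) = -J/3
n = -162 (n = ((12 - 14)*27)*3 = -2*27*3 = -54*3 = -162)
U = -2431 (U = 143*(-17) = -2431)
1/(((-8483 + n) + b(-53)) + U) = 1/(((-8483 - 162) - ⅓*(-53)) - 2431) = 1/((-8645 + 53/3) - 2431) = 1/(-25882/3 - 2431) = 1/(-33175/3) = -3/33175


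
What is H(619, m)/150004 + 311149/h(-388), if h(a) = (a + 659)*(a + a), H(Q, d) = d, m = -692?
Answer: -11704779857/7886310296 ≈ -1.4842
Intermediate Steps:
h(a) = 2*a*(659 + a) (h(a) = (659 + a)*(2*a) = 2*a*(659 + a))
H(619, m)/150004 + 311149/h(-388) = -692/150004 + 311149/((2*(-388)*(659 - 388))) = -692*1/150004 + 311149/((2*(-388)*271)) = -173/37501 + 311149/(-210296) = -173/37501 + 311149*(-1/210296) = -173/37501 - 311149/210296 = -11704779857/7886310296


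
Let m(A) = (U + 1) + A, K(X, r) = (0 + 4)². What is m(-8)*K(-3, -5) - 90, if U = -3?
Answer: -250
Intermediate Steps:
K(X, r) = 16 (K(X, r) = 4² = 16)
m(A) = -2 + A (m(A) = (-3 + 1) + A = -2 + A)
m(-8)*K(-3, -5) - 90 = (-2 - 8)*16 - 90 = -10*16 - 90 = -160 - 90 = -250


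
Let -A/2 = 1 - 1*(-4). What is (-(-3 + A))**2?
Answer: 169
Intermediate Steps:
A = -10 (A = -2*(1 - 1*(-4)) = -2*(1 + 4) = -2*5 = -10)
(-(-3 + A))**2 = (-(-3 - 10))**2 = (-1*(-13))**2 = 13**2 = 169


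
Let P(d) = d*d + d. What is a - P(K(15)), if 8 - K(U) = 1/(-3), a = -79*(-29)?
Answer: 19919/9 ≈ 2213.2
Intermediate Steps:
a = 2291
K(U) = 25/3 (K(U) = 8 - 1/(-3) = 8 - 1*(-1/3) = 8 + 1/3 = 25/3)
P(d) = d + d**2 (P(d) = d**2 + d = d + d**2)
a - P(K(15)) = 2291 - 25*(1 + 25/3)/3 = 2291 - 25*28/(3*3) = 2291 - 1*700/9 = 2291 - 700/9 = 19919/9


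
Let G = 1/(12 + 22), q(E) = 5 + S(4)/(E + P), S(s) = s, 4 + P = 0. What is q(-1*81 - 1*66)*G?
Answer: 751/5134 ≈ 0.14628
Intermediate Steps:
P = -4 (P = -4 + 0 = -4)
q(E) = 5 + 4/(-4 + E) (q(E) = 5 + 4/(E - 4) = 5 + 4/(-4 + E))
G = 1/34 ≈ 0.029412
q(-1*81 - 1*66)*G = ((-16 + 5*(-1*81 - 1*66))/(-4 + (-1*81 - 1*66)))*(1/34) = ((-16 + 5*(-81 - 66))/(-4 + (-81 - 66)))*(1/34) = ((-16 + 5*(-147))/(-4 - 147))*(1/34) = ((-16 - 735)/(-151))*(1/34) = -1/151*(-751)*(1/34) = (751/151)*(1/34) = 751/5134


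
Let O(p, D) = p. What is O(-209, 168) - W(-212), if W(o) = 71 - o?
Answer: -492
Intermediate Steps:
O(-209, 168) - W(-212) = -209 - (71 - 1*(-212)) = -209 - (71 + 212) = -209 - 1*283 = -209 - 283 = -492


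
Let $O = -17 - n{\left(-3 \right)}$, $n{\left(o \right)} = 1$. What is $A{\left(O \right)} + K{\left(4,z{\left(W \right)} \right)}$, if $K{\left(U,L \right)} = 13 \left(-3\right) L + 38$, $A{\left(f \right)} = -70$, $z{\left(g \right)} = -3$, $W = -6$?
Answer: $85$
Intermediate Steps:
$O = -18$ ($O = -17 - 1 = -18$)
$K{\left(U,L \right)} = 38 - 39 L$ ($K{\left(U,L \right)} = - 39 L + 38 = 38 - 39 L$)
$A{\left(O \right)} + K{\left(4,z{\left(W \right)} \right)} = -70 + \left(38 - -117\right) = -70 + \left(38 + 117\right) = -70 + 155 = 85$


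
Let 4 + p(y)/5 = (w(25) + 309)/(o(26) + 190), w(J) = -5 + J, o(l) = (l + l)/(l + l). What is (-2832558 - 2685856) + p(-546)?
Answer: -1054019249/191 ≈ -5.5184e+6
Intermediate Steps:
o(l) = 1 (o(l) = (2*l)/((2*l)) = (2*l)*(1/(2*l)) = 1)
p(y) = -2175/191 (p(y) = -20 + 5*(((-5 + 25) + 309)/(1 + 190)) = -20 + 5*((20 + 309)/191) = -20 + 5*(329*(1/191)) = -20 + 5*(329/191) = -20 + 1645/191 = -2175/191)
(-2832558 - 2685856) + p(-546) = (-2832558 - 2685856) - 2175/191 = -5518414 - 2175/191 = -1054019249/191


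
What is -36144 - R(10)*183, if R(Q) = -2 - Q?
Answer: -33948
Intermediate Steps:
-36144 - R(10)*183 = -36144 - (-2 - 1*10)*183 = -36144 - (-2 - 10)*183 = -36144 - (-12)*183 = -36144 - 1*(-2196) = -36144 + 2196 = -33948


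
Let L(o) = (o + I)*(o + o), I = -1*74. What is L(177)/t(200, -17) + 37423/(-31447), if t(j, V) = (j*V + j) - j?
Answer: -636929357/53459900 ≈ -11.914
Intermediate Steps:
I = -74
t(j, V) = V*j (t(j, V) = (V*j + j) - j = (j + V*j) - j = V*j)
L(o) = 2*o*(-74 + o) (L(o) = (o - 74)*(o + o) = (-74 + o)*(2*o) = 2*o*(-74 + o))
L(177)/t(200, -17) + 37423/(-31447) = (2*177*(-74 + 177))/((-17*200)) + 37423/(-31447) = (2*177*103)/(-3400) + 37423*(-1/31447) = 36462*(-1/3400) - 37423/31447 = -18231/1700 - 37423/31447 = -636929357/53459900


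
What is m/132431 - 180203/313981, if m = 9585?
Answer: -20854955608/41580817811 ≈ -0.50155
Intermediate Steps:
m/132431 - 180203/313981 = 9585/132431 - 180203/313981 = -20854955608/41580817811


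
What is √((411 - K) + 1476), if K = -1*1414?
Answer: √3301 ≈ 57.454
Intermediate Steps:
K = -1414
√((411 - K) + 1476) = √((411 - 1*(-1414)) + 1476) = √((411 + 1414) + 1476) = √(1825 + 1476) = √3301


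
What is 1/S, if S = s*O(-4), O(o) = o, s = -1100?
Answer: 1/4400 ≈ 0.00022727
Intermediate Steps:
S = 4400 (S = -1100*(-4) = 4400)
1/S = 1/4400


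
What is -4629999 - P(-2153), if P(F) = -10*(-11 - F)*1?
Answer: -4608579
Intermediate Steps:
P(F) = 110 + 10*F (P(F) = (110 + 10*F)*1 = 110 + 10*F)
-4629999 - P(-2153) = -4629999 - (110 + 10*(-2153)) = -4629999 - (110 - 21530) = -4629999 - 1*(-21420) = -4629999 + 21420 = -4608579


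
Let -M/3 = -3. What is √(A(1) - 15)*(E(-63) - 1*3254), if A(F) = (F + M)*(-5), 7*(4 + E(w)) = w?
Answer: -3267*I*√65 ≈ -26339.0*I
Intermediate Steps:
M = 9 (M = -3*(-3) = 9)
E(w) = -4 + w/7
A(F) = -45 - 5*F (A(F) = (F + 9)*(-5) = (9 + F)*(-5) = -45 - 5*F)
√(A(1) - 15)*(E(-63) - 1*3254) = √((-45 - 5*1) - 15)*((-4 + (⅐)*(-63)) - 1*3254) = √((-45 - 5) - 15)*((-4 - 9) - 3254) = √(-50 - 15)*(-13 - 3254) = √(-65)*(-3267) = (I*√65)*(-3267) = -3267*I*√65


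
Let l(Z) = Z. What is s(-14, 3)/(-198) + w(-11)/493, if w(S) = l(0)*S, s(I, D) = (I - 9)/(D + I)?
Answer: -23/2178 ≈ -0.010560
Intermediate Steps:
s(I, D) = (-9 + I)/(D + I)
w(S) = 0 (w(S) = 0*S = 0)
s(-14, 3)/(-198) + w(-11)/493 = ((-9 - 14)/(3 - 14))/(-198) + 0/493 = (-23/(-11))*(-1/198) + 0*(1/493) = -1/11*(-23)*(-1/198) + 0 = (23/11)*(-1/198) + 0 = -23/2178 + 0 = -23/2178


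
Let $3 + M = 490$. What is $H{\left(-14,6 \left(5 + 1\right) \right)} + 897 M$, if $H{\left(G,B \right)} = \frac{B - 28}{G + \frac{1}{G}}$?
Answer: $\frac{86057171}{197} \approx 4.3684 \cdot 10^{5}$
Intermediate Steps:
$M = 487$ ($M = -3 + 490 = 487$)
$H{\left(G,B \right)} = \frac{-28 + B}{G + \frac{1}{G}}$
$H{\left(-14,6 \left(5 + 1\right) \right)} + 897 M = - \frac{14 \left(-28 + 6 \left(5 + 1\right)\right)}{1 + \left(-14\right)^{2}} + 897 \cdot 487 = - \frac{14 \left(-28 + 6 \cdot 6\right)}{1 + 196} + 436839 = - \frac{14 \left(-28 + 36\right)}{197} + 436839 = \left(-14\right) \frac{1}{197} \cdot 8 + 436839 = - \frac{112}{197} + 436839 = \frac{86057171}{197}$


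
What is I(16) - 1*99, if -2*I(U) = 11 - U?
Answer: -193/2 ≈ -96.500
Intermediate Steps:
I(U) = -11/2 + U/2 (I(U) = -(11 - U)/2 = -11/2 + U/2)
I(16) - 1*99 = (-11/2 + (½)*16) - 1*99 = (-11/2 + 8) - 99 = 5/2 - 99 = -193/2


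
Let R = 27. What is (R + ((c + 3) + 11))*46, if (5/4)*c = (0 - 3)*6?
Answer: 6118/5 ≈ 1223.6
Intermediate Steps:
c = -72/5 (c = 4*((0 - 3)*6)/5 = 4*(-3*6)/5 = (4/5)*(-18) = -72/5 ≈ -14.400)
(R + ((c + 3) + 11))*46 = (27 + ((-72/5 + 3) + 11))*46 = (27 + (-57/5 + 11))*46 = (27 - 2/5)*46 = (133/5)*46 = 6118/5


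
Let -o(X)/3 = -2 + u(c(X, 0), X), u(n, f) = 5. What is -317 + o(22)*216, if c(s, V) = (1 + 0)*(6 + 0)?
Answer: -2261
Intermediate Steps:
c(s, V) = 6 (c(s, V) = 1*6 = 6)
o(X) = -9 (o(X) = -3*(-2 + 5) = -3*3 = -9)
-317 + o(22)*216 = -317 - 9*216 = -317 - 1944 = -2261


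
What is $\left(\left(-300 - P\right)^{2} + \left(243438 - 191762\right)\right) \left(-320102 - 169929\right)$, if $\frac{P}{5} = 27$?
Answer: $-118048957931$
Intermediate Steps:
$P = 135$ ($P = 5 \cdot 27 = 135$)
$\left(\left(-300 - P\right)^{2} + \left(243438 - 191762\right)\right) \left(-320102 - 169929\right) = \left(\left(-300 - 135\right)^{2} + \left(243438 - 191762\right)\right) \left(-320102 - 169929\right) = \left(\left(-300 - 135\right)^{2} + \left(243438 - 191762\right)\right) \left(-490031\right) = \left(\left(-435\right)^{2} + 51676\right) \left(-490031\right) = \left(189225 + 51676\right) \left(-490031\right) = 240901 \left(-490031\right) = -118048957931$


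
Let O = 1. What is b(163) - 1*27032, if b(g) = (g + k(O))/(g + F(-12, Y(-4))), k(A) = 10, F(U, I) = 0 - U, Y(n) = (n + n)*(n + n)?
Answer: -4730427/175 ≈ -27031.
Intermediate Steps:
Y(n) = 4*n² (Y(n) = (2*n)*(2*n) = 4*n²)
F(U, I) = -U
b(g) = (10 + g)/(12 + g) (b(g) = (g + 10)/(g - 1*(-12)) = (10 + g)/(g + 12) = (10 + g)/(12 + g))
b(163) - 1*27032 = (10 + 163)/(12 + 163) - 1*27032 = 173/175 - 27032 = -4730427/175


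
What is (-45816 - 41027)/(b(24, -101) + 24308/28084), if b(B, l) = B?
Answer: -10334317/2959 ≈ -3492.5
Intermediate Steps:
(-45816 - 41027)/(b(24, -101) + 24308/28084) = (-45816 - 41027)/(24 + 24308/28084) = -86843/(24 + 24308*(1/28084)) = -86843/(24 + 103/119) = -86843/2959/119 = -86843*119/2959 = -10334317/2959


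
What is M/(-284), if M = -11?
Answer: 11/284 ≈ 0.038732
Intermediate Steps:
M/(-284) = -11/(-284) = -11*(-1/284) = 11/284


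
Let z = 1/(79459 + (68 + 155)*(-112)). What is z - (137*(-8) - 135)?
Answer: 67068574/54483 ≈ 1231.0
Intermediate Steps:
z = 1/54483 (z = 1/(79459 + 223*(-112)) = 1/(79459 - 24976) = 1/54483 ≈ 1.8354e-5)
z - (137*(-8) - 135) = 1/54483 - (137*(-8) - 135) = 1/54483 - (-1096 - 135) = 1/54483 - 1*(-1231) = 1/54483 + 1231 = 67068574/54483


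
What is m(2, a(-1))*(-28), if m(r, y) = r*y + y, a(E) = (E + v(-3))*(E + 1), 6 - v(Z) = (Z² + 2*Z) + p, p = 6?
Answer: 0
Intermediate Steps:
v(Z) = -Z² - 2*Z (v(Z) = 6 - ((Z² + 2*Z) + 6) = 6 - (6 + Z² + 2*Z) = 6 + (-6 - Z² - 2*Z) = -Z² - 2*Z)
a(E) = (1 + E)*(-3 + E) (a(E) = (E - 3*(-2 - 1*(-3)))*(E + 1) = (E - 3*(-2 + 3))*(1 + E) = (E - 3*1)*(1 + E) = (E - 3)*(1 + E) = (-3 + E)*(1 + E) = (1 + E)*(-3 + E))
m(r, y) = y + r*y
m(2, a(-1))*(-28) = ((-3 + (-1)² - 2*(-1))*(1 + 2))*(-28) = ((-3 + 1 + 2)*3)*(-28) = (0*3)*(-28) = 0*(-28) = 0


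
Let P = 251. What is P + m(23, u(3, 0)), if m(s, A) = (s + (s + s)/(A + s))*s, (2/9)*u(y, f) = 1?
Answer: 45016/55 ≈ 818.47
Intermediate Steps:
u(y, f) = 9/2 (u(y, f) = (9/2)*1 = 9/2)
m(s, A) = s*(s + 2*s/(A + s)) (m(s, A) = (s + (2*s)/(A + s))*s = (s + 2*s/(A + s))*s = s*(s + 2*s/(A + s)))
P + m(23, u(3, 0)) = 251 + 23**2*(2 + 9/2 + 23)/(9/2 + 23) = 251 + 529*(59/2)/(55/2) = 251 + 529*(2/55)*(59/2) = 251 + 31211/55 = 45016/55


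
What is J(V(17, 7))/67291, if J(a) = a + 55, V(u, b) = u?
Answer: 72/67291 ≈ 0.0010700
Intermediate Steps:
J(a) = 55 + a
J(V(17, 7))/67291 = (55 + 17)/67291 = 72*(1/67291) = 72/67291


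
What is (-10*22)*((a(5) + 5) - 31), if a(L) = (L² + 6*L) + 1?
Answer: -6600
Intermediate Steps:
a(L) = 1 + L² + 6*L
(-10*22)*((a(5) + 5) - 31) = (-10*22)*(((1 + 5² + 6*5) + 5) - 31) = -220*(((1 + 25 + 30) + 5) - 31) = -220*((56 + 5) - 31) = -220*(61 - 31) = -220*30 = -6600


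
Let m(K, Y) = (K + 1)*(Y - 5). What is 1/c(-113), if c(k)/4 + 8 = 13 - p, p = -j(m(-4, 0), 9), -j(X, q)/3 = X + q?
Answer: -1/268 ≈ -0.0037313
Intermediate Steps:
m(K, Y) = (1 + K)*(-5 + Y)
j(X, q) = -3*X - 3*q (j(X, q) = -3*(X + q) = -3*X - 3*q)
p = 72 (p = -(-3*(-5 + 0 - 5*(-4) - 4*0) - 3*9) = -(-3*(-5 + 0 + 20 + 0) - 27) = -(-3*15 - 27) = -(-45 - 27) = -1*(-72) = 72)
c(k) = -268 (c(k) = -32 + 4*(13 - 1*72) = -32 + 4*(13 - 72) = -32 + 4*(-59) = -32 - 236 = -268)
1/c(-113) = 1/(-268) = -1/268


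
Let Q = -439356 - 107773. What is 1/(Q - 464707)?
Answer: -1/1011836 ≈ -9.8830e-7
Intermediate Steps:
Q = -547129
1/(Q - 464707) = 1/(-547129 - 464707) = 1/(-1011836) = -1/1011836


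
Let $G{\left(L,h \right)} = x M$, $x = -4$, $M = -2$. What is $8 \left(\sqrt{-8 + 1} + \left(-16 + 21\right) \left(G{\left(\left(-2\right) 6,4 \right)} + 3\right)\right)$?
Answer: $440 + 8 i \sqrt{7} \approx 440.0 + 21.166 i$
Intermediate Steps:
$G{\left(L,h \right)} = 8$ ($G{\left(L,h \right)} = \left(-4\right) \left(-2\right) = 8$)
$8 \left(\sqrt{-8 + 1} + \left(-16 + 21\right) \left(G{\left(\left(-2\right) 6,4 \right)} + 3\right)\right) = 8 \left(\sqrt{-8 + 1} + \left(-16 + 21\right) \left(8 + 3\right)\right) = 8 \left(\sqrt{-7} + 5 \cdot 11\right) = 8 \left(i \sqrt{7} + 55\right) = 8 \left(55 + i \sqrt{7}\right) = 440 + 8 i \sqrt{7}$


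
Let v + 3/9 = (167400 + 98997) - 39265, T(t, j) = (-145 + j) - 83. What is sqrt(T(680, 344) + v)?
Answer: sqrt(2045229)/3 ≈ 476.71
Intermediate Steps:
T(t, j) = -228 + j
v = 681395/3 (v = -1/3 + ((167400 + 98997) - 39265) = -1/3 + (266397 - 39265) = -1/3 + 227132 = 681395/3 ≈ 2.2713e+5)
sqrt(T(680, 344) + v) = sqrt((-228 + 344) + 681395/3) = sqrt(116 + 681395/3) = sqrt(681743/3) = sqrt(2045229)/3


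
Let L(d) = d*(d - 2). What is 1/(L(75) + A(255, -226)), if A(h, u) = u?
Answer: 1/5249 ≈ 0.00019051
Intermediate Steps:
L(d) = d*(-2 + d)
1/(L(75) + A(255, -226)) = 1/(75*(-2 + 75) - 226) = 1/(75*73 - 226) = 1/(5475 - 226) = 1/5249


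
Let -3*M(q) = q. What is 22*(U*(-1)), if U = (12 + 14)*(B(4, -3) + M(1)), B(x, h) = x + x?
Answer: -13156/3 ≈ -4385.3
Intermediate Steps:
M(q) = -q/3
B(x, h) = 2*x
U = 598/3 (U = (12 + 14)*(2*4 - 1/3*1) = 26*(8 - 1/3) = 26*(23/3) = 598/3 ≈ 199.33)
22*(U*(-1)) = 22*((598/3)*(-1)) = 22*(-598/3) = -13156/3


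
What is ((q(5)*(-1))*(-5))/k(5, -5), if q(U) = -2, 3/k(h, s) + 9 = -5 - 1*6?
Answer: 200/3 ≈ 66.667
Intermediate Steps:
k(h, s) = -3/20 (k(h, s) = 3/(-9 + (-5 - 1*6)) = 3/(-9 + (-5 - 6)) = 3/(-9 - 11) = 3/(-20) = 3*(-1/20) = -3/20)
((q(5)*(-1))*(-5))/k(5, -5) = (-2*(-1)*(-5))/(-3/20) = (2*(-5))*(-20/3) = -10*(-20/3) = 200/3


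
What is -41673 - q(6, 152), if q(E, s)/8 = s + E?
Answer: -42937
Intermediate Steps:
q(E, s) = 8*E + 8*s (q(E, s) = 8*(s + E) = 8*(E + s) = 8*E + 8*s)
-41673 - q(6, 152) = -41673 - (8*6 + 8*152) = -41673 - (48 + 1216) = -41673 - 1*1264 = -41673 - 1264 = -42937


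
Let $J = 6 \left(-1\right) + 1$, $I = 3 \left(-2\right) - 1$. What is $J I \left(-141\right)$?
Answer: $-4935$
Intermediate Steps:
$I = -7$ ($I = -6 - 1 = -7$)
$J = -5$ ($J = -6 + 1 = -5$)
$J I \left(-141\right) = \left(-5\right) \left(-7\right) \left(-141\right) = 35 \left(-141\right) = -4935$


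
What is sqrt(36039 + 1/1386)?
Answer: sqrt(7692308470)/462 ≈ 189.84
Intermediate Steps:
sqrt(36039 + 1/1386) = sqrt(49950055/1386) = sqrt(7692308470)/462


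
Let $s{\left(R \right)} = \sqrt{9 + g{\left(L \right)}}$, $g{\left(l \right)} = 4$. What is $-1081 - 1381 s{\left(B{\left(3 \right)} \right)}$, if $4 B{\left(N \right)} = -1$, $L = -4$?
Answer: $-1081 - 1381 \sqrt{13} \approx -6060.3$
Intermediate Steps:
$B{\left(N \right)} = - \frac{1}{4}$ ($B{\left(N \right)} = \frac{1}{4} \left(-1\right) = - \frac{1}{4}$)
$s{\left(R \right)} = \sqrt{13}$ ($s{\left(R \right)} = \sqrt{9 + 4} = \sqrt{13}$)
$-1081 - 1381 s{\left(B{\left(3 \right)} \right)} = -1081 - 1381 \sqrt{13}$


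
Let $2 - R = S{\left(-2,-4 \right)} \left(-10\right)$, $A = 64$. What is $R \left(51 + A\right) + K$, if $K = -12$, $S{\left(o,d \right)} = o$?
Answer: $-2082$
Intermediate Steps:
$R = -18$ ($R = 2 - \left(-2\right) \left(-10\right) = 2 - 20 = -18$)
$R \left(51 + A\right) + K = - 18 \left(51 + 64\right) - 12 = \left(-18\right) 115 - 12 = -2070 - 12 = -2082$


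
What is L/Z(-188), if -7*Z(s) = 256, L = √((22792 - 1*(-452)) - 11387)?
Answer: -7*√11857/256 ≈ -2.9775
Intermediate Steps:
L = √11857 (L = √((22792 + 452) - 11387) = √(23244 - 11387) = √11857 ≈ 108.89)
Z(s) = -256/7 (Z(s) = -⅐*256 = -256/7)
L/Z(-188) = √11857/(-256/7) = √11857*(-7/256) = -7*√11857/256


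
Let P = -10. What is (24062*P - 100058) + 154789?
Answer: -185889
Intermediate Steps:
(24062*P - 100058) + 154789 = (24062*(-10) - 100058) + 154789 = (-240620 - 100058) + 154789 = -340678 + 154789 = -185889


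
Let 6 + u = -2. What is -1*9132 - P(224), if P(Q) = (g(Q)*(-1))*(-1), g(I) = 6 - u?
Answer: -9146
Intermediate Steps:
u = -8 (u = -6 - 2 = -8)
g(I) = 14 (g(I) = 6 - 1*(-8) = 6 + 8 = 14)
P(Q) = 14 (P(Q) = (14*(-1))*(-1) = -14*(-1) = 14)
-1*9132 - P(224) = -1*9132 - 1*14 = -9132 - 14 = -9146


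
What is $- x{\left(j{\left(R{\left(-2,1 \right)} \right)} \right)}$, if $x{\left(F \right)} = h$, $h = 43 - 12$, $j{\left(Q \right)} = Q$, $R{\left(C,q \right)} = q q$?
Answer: $-31$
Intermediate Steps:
$R{\left(C,q \right)} = q^{2}$
$h = 31$ ($h = 43 - 12 = 31$)
$x{\left(F \right)} = 31$
$- x{\left(j{\left(R{\left(-2,1 \right)} \right)} \right)} = \left(-1\right) 31 = -31$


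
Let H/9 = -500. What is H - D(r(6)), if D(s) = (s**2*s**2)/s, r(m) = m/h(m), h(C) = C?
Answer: -4501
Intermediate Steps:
H = -4500 (H = 9*(-500) = -4500)
r(m) = 1 (r(m) = m/m = 1)
D(s) = s**3 (D(s) = s**4/s = s**3)
H - D(r(6)) = -4500 - 1*1**3 = -4500 - 1*1 = -4500 - 1 = -4501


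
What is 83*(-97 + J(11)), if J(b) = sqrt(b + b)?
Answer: -8051 + 83*sqrt(22) ≈ -7661.7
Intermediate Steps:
J(b) = sqrt(2)*sqrt(b) (J(b) = sqrt(2*b) = sqrt(2)*sqrt(b))
83*(-97 + J(11)) = 83*(-97 + sqrt(2)*sqrt(11)) = 83*(-97 + sqrt(22)) = -8051 + 83*sqrt(22)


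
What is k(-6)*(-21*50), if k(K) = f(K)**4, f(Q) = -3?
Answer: -85050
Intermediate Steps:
k(K) = 81 (k(K) = (-3)**4 = 81)
k(-6)*(-21*50) = 81*(-21*50) = 81*(-1050) = -85050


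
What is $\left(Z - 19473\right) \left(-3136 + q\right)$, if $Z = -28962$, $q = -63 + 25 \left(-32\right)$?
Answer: $193691565$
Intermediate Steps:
$q = -863$ ($q = -63 - 800 = -863$)
$\left(Z - 19473\right) \left(-3136 + q\right) = \left(-28962 - 19473\right) \left(-3136 - 863\right) = \left(-48435\right) \left(-3999\right) = 193691565$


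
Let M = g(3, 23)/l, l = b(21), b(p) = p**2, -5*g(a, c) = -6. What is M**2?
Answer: 4/540225 ≈ 7.4043e-6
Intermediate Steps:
g(a, c) = 6/5 (g(a, c) = -1/5*(-6) = 6/5)
l = 441 (l = 21**2 = 441)
M = 2/735 (M = (6/5)/441 = (6/5)*(1/441) = 2/735 ≈ 0.0027211)
M**2 = (2/735)**2 = 4/540225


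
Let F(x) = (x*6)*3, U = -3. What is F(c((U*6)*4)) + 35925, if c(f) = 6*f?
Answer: 28149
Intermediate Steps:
F(x) = 18*x (F(x) = (6*x)*3 = 18*x)
F(c((U*6)*4)) + 35925 = 18*(6*(-3*6*4)) + 35925 = 18*(6*(-18*4)) + 35925 = 18*(6*(-72)) + 35925 = 18*(-432) + 35925 = -7776 + 35925 = 28149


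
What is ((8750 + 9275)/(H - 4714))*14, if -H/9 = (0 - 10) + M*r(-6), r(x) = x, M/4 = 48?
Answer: 126175/2872 ≈ 43.933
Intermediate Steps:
M = 192 (M = 4*48 = 192)
H = 10458 (H = -9*((0 - 10) + 192*(-6)) = -9*(-10 - 1152) = -9*(-1162) = 10458)
((8750 + 9275)/(H - 4714))*14 = ((8750 + 9275)/(10458 - 4714))*14 = (18025/5744)*14 = 126175/2872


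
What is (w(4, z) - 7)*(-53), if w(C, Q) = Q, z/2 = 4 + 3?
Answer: -371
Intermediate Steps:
z = 14 (z = 2*(4 + 3) = 2*7 = 14)
(w(4, z) - 7)*(-53) = (14 - 7)*(-53) = 7*(-53) = -371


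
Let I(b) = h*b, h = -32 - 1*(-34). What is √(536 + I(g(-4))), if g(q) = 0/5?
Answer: 2*√134 ≈ 23.152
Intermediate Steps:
h = 2 (h = -32 + 34 = 2)
g(q) = 0 (g(q) = 0*(⅕) = 0)
I(b) = 2*b
√(536 + I(g(-4))) = √(536 + 2*0) = √(536 + 0) = √536 = 2*√134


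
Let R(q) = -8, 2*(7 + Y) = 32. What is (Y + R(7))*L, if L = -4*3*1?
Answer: -12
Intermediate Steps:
L = -12 (L = -12*1 = -12)
Y = 9 (Y = -7 + (1/2)*32 = -7 + 16 = 9)
(Y + R(7))*L = (9 - 8)*(-12) = 1*(-12) = -12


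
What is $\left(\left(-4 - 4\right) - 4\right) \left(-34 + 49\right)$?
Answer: $-180$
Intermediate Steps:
$\left(\left(-4 - 4\right) - 4\right) \left(-34 + 49\right) = \left(-8 - 4\right) 15 = \left(-12\right) 15 = -180$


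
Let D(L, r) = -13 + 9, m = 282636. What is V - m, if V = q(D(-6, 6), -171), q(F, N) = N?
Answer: -282807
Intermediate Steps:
D(L, r) = -4
V = -171
V - m = -171 - 1*282636 = -171 - 282636 = -282807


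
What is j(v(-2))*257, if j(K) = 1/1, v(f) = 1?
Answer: 257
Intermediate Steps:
j(K) = 1
j(v(-2))*257 = 1*257 = 257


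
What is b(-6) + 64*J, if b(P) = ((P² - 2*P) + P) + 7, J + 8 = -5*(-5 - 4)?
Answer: 2417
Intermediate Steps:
J = 37 (J = -8 - 5*(-5 - 4) = -8 - 5*(-9) = -8 + 45 = 37)
b(P) = 7 + P² - P (b(P) = (P² - P) + 7 = 7 + P² - P)
b(-6) + 64*J = (7 + (-6)² - 1*(-6)) + 64*37 = (7 + 36 + 6) + 2368 = 49 + 2368 = 2417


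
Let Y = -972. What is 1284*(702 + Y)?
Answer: -346680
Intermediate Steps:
1284*(702 + Y) = 1284*(702 - 972) = 1284*(-270) = -346680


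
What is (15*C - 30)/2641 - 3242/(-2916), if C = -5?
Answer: 4127971/3850578 ≈ 1.0720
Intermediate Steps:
(15*C - 30)/2641 - 3242/(-2916) = (15*(-5) - 30)/2641 - 3242/(-2916) = (-75 - 30)*(1/2641) - 3242*(-1/2916) = -105*1/2641 + 1621/1458 = -105/2641 + 1621/1458 = 4127971/3850578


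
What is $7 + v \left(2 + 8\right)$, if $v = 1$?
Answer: $17$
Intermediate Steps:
$7 + v \left(2 + 8\right) = 7 + 1 \left(2 + 8\right) = 7 + 1 \cdot 10 = 7 + 10 = 17$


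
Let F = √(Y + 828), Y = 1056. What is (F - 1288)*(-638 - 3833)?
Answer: 5758648 - 8942*√471 ≈ 5.5646e+6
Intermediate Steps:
F = 2*√471 (F = √(1056 + 828) = √1884 = 2*√471 ≈ 43.405)
(F - 1288)*(-638 - 3833) = (2*√471 - 1288)*(-638 - 3833) = (-1288 + 2*√471)*(-4471) = 5758648 - 8942*√471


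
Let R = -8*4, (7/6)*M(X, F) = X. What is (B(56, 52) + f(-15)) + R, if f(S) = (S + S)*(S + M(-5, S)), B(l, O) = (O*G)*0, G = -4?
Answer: 3826/7 ≈ 546.57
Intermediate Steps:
M(X, F) = 6*X/7
B(l, O) = 0 (B(l, O) = (O*(-4))*0 = -4*O*0 = 0)
R = -32
f(S) = 2*S*(-30/7 + S) (f(S) = (S + S)*(S + (6/7)*(-5)) = (2*S)*(S - 30/7) = (2*S)*(-30/7 + S) = 2*S*(-30/7 + S))
(B(56, 52) + f(-15)) + R = (0 + (2/7)*(-15)*(-30 + 7*(-15))) - 32 = (0 + (2/7)*(-15)*(-30 - 105)) - 32 = (0 + (2/7)*(-15)*(-135)) - 32 = (0 + 4050/7) - 32 = 4050/7 - 32 = 3826/7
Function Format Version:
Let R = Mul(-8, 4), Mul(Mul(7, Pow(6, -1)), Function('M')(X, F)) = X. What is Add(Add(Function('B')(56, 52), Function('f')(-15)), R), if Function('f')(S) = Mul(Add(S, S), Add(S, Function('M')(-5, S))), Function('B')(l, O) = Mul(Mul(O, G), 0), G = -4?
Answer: Rational(3826, 7) ≈ 546.57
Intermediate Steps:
Function('M')(X, F) = Mul(Rational(6, 7), X)
Function('B')(l, O) = 0 (Function('B')(l, O) = Mul(Mul(O, -4), 0) = Mul(Mul(-4, O), 0) = 0)
R = -32
Function('f')(S) = Mul(2, S, Add(Rational(-30, 7), S)) (Function('f')(S) = Mul(Add(S, S), Add(S, Mul(Rational(6, 7), -5))) = Mul(Mul(2, S), Add(S, Rational(-30, 7))) = Mul(Mul(2, S), Add(Rational(-30, 7), S)) = Mul(2, S, Add(Rational(-30, 7), S)))
Add(Add(Function('B')(56, 52), Function('f')(-15)), R) = Add(Add(0, Mul(Rational(2, 7), -15, Add(-30, Mul(7, -15)))), -32) = Add(Add(0, Mul(Rational(2, 7), -15, Add(-30, -105))), -32) = Add(Add(0, Mul(Rational(2, 7), -15, -135)), -32) = Add(Add(0, Rational(4050, 7)), -32) = Add(Rational(4050, 7), -32) = Rational(3826, 7)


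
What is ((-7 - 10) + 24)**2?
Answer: 49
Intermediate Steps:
((-7 - 10) + 24)**2 = (-17 + 24)**2 = 7**2 = 49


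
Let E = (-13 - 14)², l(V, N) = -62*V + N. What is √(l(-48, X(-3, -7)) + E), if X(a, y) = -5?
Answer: 10*√37 ≈ 60.828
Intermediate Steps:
l(V, N) = N - 62*V
E = 729 (E = (-27)² = 729)
√(l(-48, X(-3, -7)) + E) = √((-5 - 62*(-48)) + 729) = √((-5 + 2976) + 729) = √(2971 + 729) = √3700 = 10*√37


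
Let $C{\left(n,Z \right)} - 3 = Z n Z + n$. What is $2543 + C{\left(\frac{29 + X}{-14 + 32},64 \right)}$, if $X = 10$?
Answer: $\frac{68537}{6} \approx 11423.0$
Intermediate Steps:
$C{\left(n,Z \right)} = 3 + n + n Z^{2}$ ($C{\left(n,Z \right)} = 3 + \left(Z n Z + n\right) = 3 + \left(n Z^{2} + n\right) = 3 + \left(n + n Z^{2}\right) = 3 + n + n Z^{2}$)
$2543 + C{\left(\frac{29 + X}{-14 + 32},64 \right)} = 2543 + \left(3 + \frac{29 + 10}{-14 + 32} + \frac{29 + 10}{-14 + 32} \cdot 64^{2}\right) = 2543 + \left(3 + \frac{39}{18} + \frac{39}{18} \cdot 4096\right) = 2543 + \left(3 + 39 \cdot \frac{1}{18} + 39 \cdot \frac{1}{18} \cdot 4096\right) = 2543 + \left(3 + \frac{13}{6} + \frac{13}{6} \cdot 4096\right) = 2543 + \left(3 + \frac{13}{6} + \frac{26624}{3}\right) = 2543 + \frac{53279}{6} = \frac{68537}{6}$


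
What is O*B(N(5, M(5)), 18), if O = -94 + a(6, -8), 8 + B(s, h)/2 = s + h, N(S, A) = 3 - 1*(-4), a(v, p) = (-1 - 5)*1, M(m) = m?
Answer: -3400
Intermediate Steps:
a(v, p) = -6 (a(v, p) = -6*1 = -6)
N(S, A) = 7 (N(S, A) = 3 + 4 = 7)
B(s, h) = -16 + 2*h + 2*s (B(s, h) = -16 + 2*(s + h) = -16 + 2*(h + s) = -16 + (2*h + 2*s) = -16 + 2*h + 2*s)
O = -100 (O = -94 - 6 = -100)
O*B(N(5, M(5)), 18) = -100*(-16 + 2*18 + 2*7) = -100*(-16 + 36 + 14) = -100*34 = -3400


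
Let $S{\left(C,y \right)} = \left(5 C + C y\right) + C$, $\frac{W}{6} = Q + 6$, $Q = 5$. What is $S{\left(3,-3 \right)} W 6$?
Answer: $3564$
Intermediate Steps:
$W = 66$ ($W = 6 \left(5 + 6\right) = 6 \cdot 11 = 66$)
$S{\left(C,y \right)} = 6 C + C y$
$S{\left(3,-3 \right)} W 6 = 3 \left(6 - 3\right) 66 \cdot 6 = 3 \cdot 3 \cdot 66 \cdot 6 = 9 \cdot 66 \cdot 6 = 594 \cdot 6 = 3564$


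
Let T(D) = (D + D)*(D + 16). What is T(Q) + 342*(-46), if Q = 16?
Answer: -14708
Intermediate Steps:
T(D) = 2*D*(16 + D) (T(D) = (2*D)*(16 + D) = 2*D*(16 + D))
T(Q) + 342*(-46) = 2*16*(16 + 16) + 342*(-46) = 2*16*32 - 15732 = 1024 - 15732 = -14708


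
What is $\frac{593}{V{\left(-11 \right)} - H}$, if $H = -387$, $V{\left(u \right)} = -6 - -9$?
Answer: $\frac{593}{390} \approx 1.5205$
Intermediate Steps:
$V{\left(u \right)} = 3$ ($V{\left(u \right)} = -6 + 9 = 3$)
$\frac{593}{V{\left(-11 \right)} - H} = \frac{593}{3 - -387} = \frac{593}{3 + 387} = \frac{593}{390}$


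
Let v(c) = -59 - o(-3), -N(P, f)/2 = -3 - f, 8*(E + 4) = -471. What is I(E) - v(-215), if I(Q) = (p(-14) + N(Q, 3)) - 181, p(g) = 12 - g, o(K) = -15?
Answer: -99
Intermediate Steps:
E = -503/8 (E = -4 + (⅛)*(-471) = -4 - 471/8 = -503/8 ≈ -62.875)
N(P, f) = 6 + 2*f (N(P, f) = -2*(-3 - f) = 6 + 2*f)
I(Q) = -143 (I(Q) = ((12 - 1*(-14)) + (6 + 2*3)) - 181 = ((12 + 14) + (6 + 6)) - 181 = (26 + 12) - 181 = 38 - 181 = -143)
v(c) = -44 (v(c) = -59 - 1*(-15) = -59 + 15 = -44)
I(E) - v(-215) = -143 - 1*(-44) = -143 + 44 = -99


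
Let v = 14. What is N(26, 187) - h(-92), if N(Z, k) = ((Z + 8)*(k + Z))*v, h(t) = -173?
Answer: 101561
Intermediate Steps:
N(Z, k) = 14*(8 + Z)*(Z + k) (N(Z, k) = ((Z + 8)*(k + Z))*14 = ((8 + Z)*(Z + k))*14 = 14*(8 + Z)*(Z + k))
N(26, 187) - h(-92) = (14*26² + 112*26 + 112*187 + 14*26*187) - 1*(-173) = (14*676 + 2912 + 20944 + 68068) + 173 = (9464 + 2912 + 20944 + 68068) + 173 = 101388 + 173 = 101561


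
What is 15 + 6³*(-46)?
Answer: -9921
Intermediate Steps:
15 + 6³*(-46) = 15 + 216*(-46) = 15 - 9936 = -9921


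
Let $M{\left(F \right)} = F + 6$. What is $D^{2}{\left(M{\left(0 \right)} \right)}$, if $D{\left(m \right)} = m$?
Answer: $36$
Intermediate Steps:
$M{\left(F \right)} = 6 + F$
$D^{2}{\left(M{\left(0 \right)} \right)} = \left(6 + 0\right)^{2} = 6^{2} = 36$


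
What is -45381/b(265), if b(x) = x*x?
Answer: -45381/70225 ≈ -0.64622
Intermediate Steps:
b(x) = x²
-45381/b(265) = -45381/(265²) = -45381/70225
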